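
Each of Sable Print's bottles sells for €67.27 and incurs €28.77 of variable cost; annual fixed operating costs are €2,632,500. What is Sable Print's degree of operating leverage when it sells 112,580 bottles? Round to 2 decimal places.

2.55

Contribution at this volume is 112,580 × €38.50 = €4,334,330.00.
EBIT = €4,334,330.00 − €2,632,500 = €1,701,830.00.
So DOL = total CM / EBIT = €4,334,330.00 / €1,701,830.00 = 2.5469.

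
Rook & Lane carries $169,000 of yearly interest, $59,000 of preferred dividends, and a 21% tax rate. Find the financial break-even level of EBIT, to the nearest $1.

$243,684

Preferred dividends are paid after tax, so their pre-tax equivalent is $59,000 ÷ (1 − 0.21) = $74,683.54.
Financial break-even EBIT = interest + D_p ÷ (1 − t) = $169,000 + $74,683.54 = $243,683.54.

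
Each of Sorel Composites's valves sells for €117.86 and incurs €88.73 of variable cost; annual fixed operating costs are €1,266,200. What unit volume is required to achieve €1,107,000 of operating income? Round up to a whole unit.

Unit CM = price − variable cost = €117.86 − €88.73 = €29.13.
Required volume = (fixed costs + target profit) ÷ CM = (€1,266,200 + €1,107,000) ÷ €29.13 = 81,469.28, so 81,470 valves.

81,470 valves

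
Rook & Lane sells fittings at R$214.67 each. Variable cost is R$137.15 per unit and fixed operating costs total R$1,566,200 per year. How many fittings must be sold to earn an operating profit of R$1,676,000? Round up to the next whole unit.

41,825 fittings

Contribution margin per unit = R$214.67 − R$137.15 = R$77.52.
Required volume = (fixed costs + target profit) ÷ CM = (R$1,566,200 + R$1,676,000) ÷ R$77.52 = 41,824.05, so 41,825 fittings.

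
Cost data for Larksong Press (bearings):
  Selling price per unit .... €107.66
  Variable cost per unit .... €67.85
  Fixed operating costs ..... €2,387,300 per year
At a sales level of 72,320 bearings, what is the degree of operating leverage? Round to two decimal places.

5.85

At 72,320 units, contribution = 72,320 × €39.81 = €2,879,059.20.
EBIT = €2,879,059.20 − €2,387,300 = €491,759.20.
Degree of operating leverage = €2,879,059.20 / €491,759.20 = 5.8546.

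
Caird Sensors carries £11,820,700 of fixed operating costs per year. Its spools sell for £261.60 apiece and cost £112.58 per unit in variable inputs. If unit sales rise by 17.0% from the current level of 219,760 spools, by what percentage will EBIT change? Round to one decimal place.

+26.6%

At 219,760 units, contribution = 219,760 × £149.02 = £32,748,635.20.
EBIT = £32,748,635.20 − £11,820,700 = £20,927,935.20.
Degree of operating leverage = £32,748,635.20 / £20,927,935.20 = 1.5648.
So EBIT moves 1.5648 × (+17.0%) = +26.6%.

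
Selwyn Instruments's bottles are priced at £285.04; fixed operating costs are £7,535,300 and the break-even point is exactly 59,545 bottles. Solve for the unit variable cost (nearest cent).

£158.49

At break-even, FC = Q × (P − VC), so P − VC = £7,535,300 ÷ 59,545 = £126.5480.
Variable cost per unit = £285.04 − £126.5480 = £158.49.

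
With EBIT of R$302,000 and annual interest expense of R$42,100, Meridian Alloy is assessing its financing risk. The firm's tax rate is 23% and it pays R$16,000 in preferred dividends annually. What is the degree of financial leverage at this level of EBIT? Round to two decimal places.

Interest = R$42,100.00.
Preferred dividends grossed up pre-tax: R$16,000 / (1 − 0.23) = R$20,779.22.
DFL = EBIT ÷ [EBIT − I − D_p/(1−t)] = R$302,000 ÷ [R$302,000 − R$42,100.00 − R$20,779.22] = R$302,000 ÷ R$239,120.78 = 1.2630.

1.26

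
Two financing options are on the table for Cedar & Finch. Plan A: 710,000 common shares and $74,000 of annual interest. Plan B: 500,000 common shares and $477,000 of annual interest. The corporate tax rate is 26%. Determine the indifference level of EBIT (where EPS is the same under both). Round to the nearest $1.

At indifference, (EBIT − 74,000)(1 − t)/710,000 = (EBIT − 477,000)(1 − t)/500,000.
Cancelling (1 − t) and cross-multiplying: 500,000·(EBIT − 74,000) = 710,000·(EBIT − 477,000).
Solving, EBIT = (477,000·710,000 − 74,000·500,000) / (710,000 − 500,000) = 301,670,000,000 / 210,000 = 1,436,523.81.

$1,436,524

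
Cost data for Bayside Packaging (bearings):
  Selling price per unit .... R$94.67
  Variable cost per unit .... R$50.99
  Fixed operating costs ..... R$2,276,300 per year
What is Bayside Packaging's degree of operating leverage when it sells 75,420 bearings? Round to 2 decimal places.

3.24

Contribution at this volume is 75,420 × R$43.68 = R$3,294,345.60.
EBIT = R$3,294,345.60 − R$2,276,300 = R$1,018,045.60.
Degree of operating leverage = R$3,294,345.60 / R$1,018,045.60 = 3.2360.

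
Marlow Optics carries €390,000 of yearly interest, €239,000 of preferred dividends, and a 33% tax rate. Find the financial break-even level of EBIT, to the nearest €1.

€746,716

Preferred dividends are paid after tax, so their pre-tax equivalent is €239,000 ÷ (1 − 0.33) = €356,716.42.
Financial break-even EBIT = interest + D_p ÷ (1 − t) = €390,000 + €356,716.42 = €746,716.42.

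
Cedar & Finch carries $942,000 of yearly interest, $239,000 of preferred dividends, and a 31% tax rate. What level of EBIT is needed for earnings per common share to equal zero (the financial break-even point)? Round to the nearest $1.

Preferred dividends are paid after tax, so their pre-tax equivalent is $239,000 ÷ (1 − 0.31) = $346,376.81.
Financial break-even EBIT = interest + D_p ÷ (1 − t) = $942,000 + $346,376.81 = $1,288,376.81.

$1,288,377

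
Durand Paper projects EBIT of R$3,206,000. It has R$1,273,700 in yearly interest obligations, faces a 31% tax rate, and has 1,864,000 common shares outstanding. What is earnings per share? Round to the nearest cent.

Pre-tax income = R$3,206,000 − R$1,273,700.00 = R$1,932,300.00.
Net income = R$1,932,300.00 × (1 − 0.31) = R$1,333,287.00.
Per share: R$1,333,287.00 / 1,864,000 shares = R$0.72.

R$0.72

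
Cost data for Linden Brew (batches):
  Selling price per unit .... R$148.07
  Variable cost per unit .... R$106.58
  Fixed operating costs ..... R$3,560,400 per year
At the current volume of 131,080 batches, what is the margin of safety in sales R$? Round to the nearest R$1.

R$6,702,618

Contribution margin per unit = R$148.07 − R$106.58 = R$41.49. Break-even units = R$3,560,400 ÷ R$41.49 = 85,813.45; break-even revenue = 85,813.45 × R$148.07 = R$12,706,397.40.
Actual sales revenue = 131,080 × R$148.07 = R$19,409,015.60.
Margin of safety = R$19,409,015.60 − R$12,706,397.40 = R$6,702,618.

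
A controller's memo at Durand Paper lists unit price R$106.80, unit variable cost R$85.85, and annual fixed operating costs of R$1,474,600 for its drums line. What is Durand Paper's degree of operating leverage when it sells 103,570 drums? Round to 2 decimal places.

3.12

Total contribution margin = 103,570 × R$20.95 = R$2,169,791.50.
Operating income = contribution − fixed costs = R$2,169,791.50 − R$1,474,600 = R$695,191.50.
DOL = contribution ÷ EBIT = R$2,169,791.50 ÷ R$695,191.50 = 3.1211.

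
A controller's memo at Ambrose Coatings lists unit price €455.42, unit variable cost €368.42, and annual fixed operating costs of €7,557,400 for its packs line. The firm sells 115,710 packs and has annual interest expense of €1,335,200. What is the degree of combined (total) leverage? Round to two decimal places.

Total contribution margin = 115,710 × €87.00 = €10,066,770.00.
Operating income = contribution − fixed costs = €10,066,770.00 − €7,557,400 = €2,509,370.00. Interest = €1,335,200.00, so EBIT − I = €1,174,170.00.
Degree of total leverage = total CM / (EBIT − interest) = €10,066,770.00 / €1,174,170.00 = 8.5735.

8.57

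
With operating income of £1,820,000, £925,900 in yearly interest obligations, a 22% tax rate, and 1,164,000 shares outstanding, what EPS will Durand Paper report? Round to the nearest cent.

Interest = £925,900.00, so EBT = £1,820,000 − £925,900.00 = £894,100.00.
Net income = £894,100.00 × (1 − 0.22) = £697,398.00.
Per share: £697,398.00 / 1,164,000 shares = £0.60.

£0.60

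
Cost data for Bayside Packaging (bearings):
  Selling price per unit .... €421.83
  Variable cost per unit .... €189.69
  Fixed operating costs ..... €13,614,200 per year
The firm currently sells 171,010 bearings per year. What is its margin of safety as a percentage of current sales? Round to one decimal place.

65.7%

Each unit contributes €421.83 − €189.69 = €232.14. Break-even units = €13,614,200 ÷ €232.14 = 58,646.51; break-even revenue = 58,646.51 × €421.83 = €24,738,855.80.
Current sales = 171,010 × €421.83 = €72,137,148.30.
Margin of safety = (€72,137,148.30 − €24,738,855.80) ÷ €72,137,148.30 = 65.7%.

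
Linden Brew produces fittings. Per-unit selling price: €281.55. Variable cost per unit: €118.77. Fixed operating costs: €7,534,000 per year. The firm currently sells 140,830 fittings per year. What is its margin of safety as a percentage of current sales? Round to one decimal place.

67.1%

Each unit contributes €281.55 − €118.77 = €162.78. Break-even units = €7,534,000 ÷ €162.78 = 46,283.33; break-even revenue = 46,283.33 × €281.55 = €13,031,070.77.
Current sales = 140,830 × €281.55 = €39,650,686.50.
Margin of safety = (€39,650,686.50 − €13,031,070.77) ÷ €39,650,686.50 = 67.1%.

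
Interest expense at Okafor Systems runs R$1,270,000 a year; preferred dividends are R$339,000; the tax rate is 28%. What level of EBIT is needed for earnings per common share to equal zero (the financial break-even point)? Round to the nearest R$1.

R$1,740,833

Grossing the preferred dividend up to pre-tax terms: R$339,000 / (1 − 0.28) = R$470,833.33.
EPS = 0 when EBIT covers interest plus the pre-tax preferred burden: R$1,270,000 + R$470,833.33 = R$1,740,833.33.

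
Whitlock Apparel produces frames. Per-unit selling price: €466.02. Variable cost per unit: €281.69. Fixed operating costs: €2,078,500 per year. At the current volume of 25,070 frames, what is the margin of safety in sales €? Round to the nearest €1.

Each unit contributes €466.02 − €281.69 = €184.33. Break-even units = €2,078,500 ÷ €184.33 = 11,275.97; break-even revenue = 11,275.97 × €466.02 = €5,254,828.68.
Actual sales revenue = 25,070 × €466.02 = €11,683,121.40.
Margin of safety = €11,683,121.40 − €5,254,828.68 = €6,428,293.

€6,428,293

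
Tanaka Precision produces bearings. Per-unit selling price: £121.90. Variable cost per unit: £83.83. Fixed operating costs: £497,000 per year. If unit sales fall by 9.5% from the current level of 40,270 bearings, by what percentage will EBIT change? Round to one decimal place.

Total contribution margin = 40,270 × £38.07 = £1,533,078.90.
Operating income = contribution − fixed costs = £1,533,078.90 − £497,000 = £1,036,078.90.
DOL = contribution ÷ EBIT = £1,533,078.90 ÷ £1,036,078.90 = 1.4797.
So EBIT moves 1.4797 × (-9.5%) = -14.1%.

-14.1%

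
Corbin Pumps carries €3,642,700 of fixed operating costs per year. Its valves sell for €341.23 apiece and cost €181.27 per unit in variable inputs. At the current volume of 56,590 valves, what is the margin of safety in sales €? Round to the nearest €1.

€11,539,522

Each unit contributes €341.23 − €181.27 = €159.96. Break-even units = €3,642,700 ÷ €159.96 = 22,772.57; break-even revenue = 22,772.57 × €341.23 = €7,770,683.43.
Current sales = 56,590 × €341.23 = €19,310,205.70.
Margin of safety = €19,310,205.70 − €7,770,683.43 = €11,539,522.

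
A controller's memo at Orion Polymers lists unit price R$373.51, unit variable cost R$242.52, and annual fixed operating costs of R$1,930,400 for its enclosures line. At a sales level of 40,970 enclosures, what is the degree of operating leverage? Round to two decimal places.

Total contribution margin = 40,970 × R$130.99 = R$5,366,660.30.
Subtracting fixed costs: EBIT = R$5,366,660.30 − R$1,930,400 = R$3,436,260.30.
DOL = contribution ÷ EBIT = R$5,366,660.30 ÷ R$3,436,260.30 = 1.5618.

1.56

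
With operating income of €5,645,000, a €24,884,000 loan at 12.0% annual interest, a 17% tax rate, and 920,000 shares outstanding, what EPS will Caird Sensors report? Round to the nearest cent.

Pre-tax income = €5,645,000 − €2,986,080.00 = €2,658,920.00.
After tax at 17%: net income = €2,658,920.00 × 0.83 = €2,206,903.60.
Per share: €2,206,903.60 / 920,000 shares = €2.40.

€2.40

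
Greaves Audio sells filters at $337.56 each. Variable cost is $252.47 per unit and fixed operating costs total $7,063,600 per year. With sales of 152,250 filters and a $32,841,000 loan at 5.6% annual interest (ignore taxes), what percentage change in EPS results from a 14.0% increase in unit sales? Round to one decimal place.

+44.8%

Contribution at this volume is 152,250 × $85.09 = $12,954,952.50.
Operating income = contribution − fixed costs = $12,954,952.50 − $7,063,600 = $5,891,352.50.
After interest of $1,839,096.00, pre-tax earnings = $4,052,256.50.
Degree of combined leverage = contribution ÷ (EBIT − I) = $12,954,952.50 ÷ $4,052,256.50 = 3.1970.
EPS therefore changes by 3.1970 × (+14.0%) = +44.8%.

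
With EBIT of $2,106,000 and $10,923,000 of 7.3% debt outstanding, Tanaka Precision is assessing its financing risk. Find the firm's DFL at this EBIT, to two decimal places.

1.61

Annual interest charges come to $797,379.00.
DFL = EBIT ÷ (EBIT − I) = $2,106,000 ÷ ($2,106,000 − $797,379.00) = $2,106,000 ÷ $1,308,621.00 = 1.6093.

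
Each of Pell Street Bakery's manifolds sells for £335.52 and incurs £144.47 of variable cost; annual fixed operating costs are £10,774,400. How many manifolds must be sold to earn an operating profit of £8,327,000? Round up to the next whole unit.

99,982 manifolds

Each unit contributes £335.52 − £144.47 = £191.05.
Units = (FC + target) / CM = (£10,774,400 + £8,327,000) / £191.05 = 99,981.16, so 99,982 manifolds.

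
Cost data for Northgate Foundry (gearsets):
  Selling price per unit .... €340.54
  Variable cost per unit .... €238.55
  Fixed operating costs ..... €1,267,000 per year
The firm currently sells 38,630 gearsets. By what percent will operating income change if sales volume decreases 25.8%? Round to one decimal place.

-38.0%

Total contribution margin = 38,630 × €101.99 = €3,939,873.70.
Subtracting fixed costs: EBIT = €3,939,873.70 − €1,267,000 = €2,672,873.70.
DOL = contribution ÷ EBIT = €3,939,873.70 ÷ €2,672,873.70 = 1.4740.
So EBIT moves 1.4740 × (-25.8%) = -38.0%.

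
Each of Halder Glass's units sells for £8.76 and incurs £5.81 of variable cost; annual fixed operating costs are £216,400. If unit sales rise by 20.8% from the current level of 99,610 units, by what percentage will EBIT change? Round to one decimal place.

+78.9%

At 99,610 units, contribution = 99,610 × £2.95 = £293,849.50.
Operating income = contribution − fixed costs = £293,849.50 − £216,400 = £77,449.50.
DOL = contribution ÷ EBIT = £293,849.50 ÷ £77,449.50 = 3.7941.
So EBIT moves 3.7941 × (+20.8%) = +78.9%.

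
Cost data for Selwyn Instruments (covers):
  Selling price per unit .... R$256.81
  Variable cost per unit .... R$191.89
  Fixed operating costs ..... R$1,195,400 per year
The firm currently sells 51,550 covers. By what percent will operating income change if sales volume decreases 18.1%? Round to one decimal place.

-28.2%

Contribution at this volume is 51,550 × R$64.92 = R$3,346,626.00.
EBIT = R$3,346,626.00 − R$1,195,400 = R$2,151,226.00.
Degree of operating leverage = R$3,346,626.00 / R$2,151,226.00 = 1.5557.
So EBIT moves 1.5557 × (-18.1%) = -28.2%.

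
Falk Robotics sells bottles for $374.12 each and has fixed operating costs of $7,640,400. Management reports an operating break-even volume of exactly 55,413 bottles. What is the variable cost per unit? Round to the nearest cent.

$236.24

At break-even, FC = Q × (P − VC), so P − VC = $7,640,400 ÷ 55,413 = $137.8810.
Variable cost per unit = $374.12 − $137.8810 = $236.24.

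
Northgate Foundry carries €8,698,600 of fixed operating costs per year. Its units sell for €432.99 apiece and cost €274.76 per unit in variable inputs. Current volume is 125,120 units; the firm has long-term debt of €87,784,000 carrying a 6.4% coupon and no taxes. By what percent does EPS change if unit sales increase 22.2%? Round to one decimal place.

Contribution at this volume is 125,120 × €158.23 = €19,797,737.60.
Operating income = contribution − fixed costs = €19,797,737.60 − €8,698,600 = €11,099,137.60.
Interest = €5,618,176.00, so EBIT − I = €5,480,961.60.
DCL = total CM / (EBIT − I) = €19,797,737.60 / €5,480,961.60 = 3.6121.
EPS therefore changes by 3.6121 × (+22.2%) = +80.2%.

+80.2%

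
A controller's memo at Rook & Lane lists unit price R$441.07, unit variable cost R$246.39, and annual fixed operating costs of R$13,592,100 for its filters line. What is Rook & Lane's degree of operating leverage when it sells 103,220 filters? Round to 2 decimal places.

3.09

At 103,220 units, contribution = 103,220 × R$194.68 = R$20,094,869.60.
Subtracting fixed costs: EBIT = R$20,094,869.60 − R$13,592,100 = R$6,502,769.60.
So DOL = total CM / EBIT = R$20,094,869.60 / R$6,502,769.60 = 3.0902.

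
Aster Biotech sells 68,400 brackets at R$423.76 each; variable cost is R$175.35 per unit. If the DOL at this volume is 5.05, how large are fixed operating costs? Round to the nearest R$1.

Total contribution margin = 68,400 × R$248.41 = R$16,991,244.00.
DOL = contribution / EBIT, so EBIT = R$16,991,244.00 / 5.05 = R$3,364,602.77.
Fixed costs = CM − EBIT = R$16,991,244.00 − R$3,364,602.77 = R$13,626,641.

R$13,626,641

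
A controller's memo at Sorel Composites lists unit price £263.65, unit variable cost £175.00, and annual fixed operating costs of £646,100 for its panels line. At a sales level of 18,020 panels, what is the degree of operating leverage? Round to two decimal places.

1.68

At 18,020 units, contribution = 18,020 × £88.65 = £1,597,473.00.
EBIT = £1,597,473.00 − £646,100 = £951,373.00.
So DOL = total CM / EBIT = £1,597,473.00 / £951,373.00 = 1.6791.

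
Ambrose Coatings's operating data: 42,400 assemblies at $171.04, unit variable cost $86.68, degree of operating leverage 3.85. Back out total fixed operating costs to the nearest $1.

Contribution at this volume is 42,400 × $84.36 = $3,576,864.00.
Since DOL = CM ÷ EBIT, EBIT = $3,576,864.00 ÷ 3.85 = $929,055.58.
And FC = contribution − EBIT = $3,576,864.00 − $929,055.58 = $2,647,808.

$2,647,808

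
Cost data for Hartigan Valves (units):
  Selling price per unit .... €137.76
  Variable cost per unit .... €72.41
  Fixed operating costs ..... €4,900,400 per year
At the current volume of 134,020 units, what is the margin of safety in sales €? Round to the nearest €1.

€8,132,387

Unit CM = price − variable cost = €137.76 − €72.41 = €65.35. Break-even units = €4,900,400 ÷ €65.35 = 74,986.99; break-even revenue = 74,986.99 × €137.76 = €10,330,208.17.
Actual sales revenue = 134,020 × €137.76 = €18,462,595.20.
Margin of safety = €18,462,595.20 − €10,330,208.17 = €8,132,387.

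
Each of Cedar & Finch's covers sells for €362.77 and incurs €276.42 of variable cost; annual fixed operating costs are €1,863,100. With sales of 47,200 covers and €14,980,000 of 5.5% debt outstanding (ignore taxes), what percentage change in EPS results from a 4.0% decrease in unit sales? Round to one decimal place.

-11.7%

Total contribution margin = 47,200 × €86.35 = €4,075,720.00.
Operating income = contribution − fixed costs = €4,075,720.00 − €1,863,100 = €2,212,620.00.
Interest = €823,900.00, so EBIT − I = €1,388,720.00.
DCL = total CM / (EBIT − I) = €4,075,720.00 / €1,388,720.00 = 2.9349.
EPS therefore changes by 2.9349 × (-4.0%) = -11.7%.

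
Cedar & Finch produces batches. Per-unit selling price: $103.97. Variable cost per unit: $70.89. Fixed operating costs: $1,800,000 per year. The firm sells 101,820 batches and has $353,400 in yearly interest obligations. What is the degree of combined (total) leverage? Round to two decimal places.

At 101,820 units, contribution = 101,820 × $33.08 = $3,368,205.60.
Operating income = contribution − fixed costs = $3,368,205.60 − $1,800,000 = $1,568,205.60. Interest = $353,400.00, so EBIT − I = $1,214,805.60.
Degree of total leverage = total CM / (EBIT − interest) = $3,368,205.60 / $1,214,805.60 = 2.7726.

2.77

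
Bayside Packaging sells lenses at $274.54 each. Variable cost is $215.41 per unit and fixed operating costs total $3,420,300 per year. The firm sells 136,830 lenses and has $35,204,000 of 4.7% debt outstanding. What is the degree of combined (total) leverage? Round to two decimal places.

2.68

Contribution at this volume is 136,830 × $59.13 = $8,090,757.90.
EBIT = $8,090,757.90 − $3,420,300 = $4,670,457.90. Interest = $1,654,588.00, so EBIT − I = $3,015,869.90.
DCL = contribution ÷ (EBIT − I) = $8,090,757.90 ÷ $3,015,869.90 = 2.6827.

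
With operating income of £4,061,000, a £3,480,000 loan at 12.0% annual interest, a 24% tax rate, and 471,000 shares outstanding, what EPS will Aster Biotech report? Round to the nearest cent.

Pre-tax income = £4,061,000 − £417,600.00 = £3,643,400.00.
After tax at 24%: net income = £3,643,400.00 × 0.76 = £2,768,984.00.
EPS = £2,768,984.00 ÷ 471,000 = £5.88.

£5.88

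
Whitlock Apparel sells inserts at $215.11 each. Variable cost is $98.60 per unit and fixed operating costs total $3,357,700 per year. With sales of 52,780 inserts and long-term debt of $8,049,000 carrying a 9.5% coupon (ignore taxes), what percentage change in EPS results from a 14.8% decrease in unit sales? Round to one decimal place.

-44.9%

Total contribution margin = 52,780 × $116.51 = $6,149,397.80.
Operating income = contribution − fixed costs = $6,149,397.80 − $3,357,700 = $2,791,697.80.
Interest = $764,655.00, so EBIT − I = $2,027,042.80.
Degree of combined leverage = contribution ÷ (EBIT − I) = $6,149,397.80 ÷ $2,027,042.80 = 3.0337.
EPS therefore changes by 3.0337 × (-14.8%) = -44.9%.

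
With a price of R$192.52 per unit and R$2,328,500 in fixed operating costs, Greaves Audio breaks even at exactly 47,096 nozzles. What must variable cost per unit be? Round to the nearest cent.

R$143.08

At break-even, FC = Q × (P − VC), so P − VC = R$2,328,500 ÷ 47,096 = R$49.4416.
Hence VC = price − CM = R$192.52 − R$49.4416 = R$143.08.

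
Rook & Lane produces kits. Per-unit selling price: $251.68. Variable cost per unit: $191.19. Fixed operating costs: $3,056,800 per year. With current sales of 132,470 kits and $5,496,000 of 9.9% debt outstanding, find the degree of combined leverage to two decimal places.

1.82

Total contribution margin = 132,470 × $60.49 = $8,013,110.30.
EBIT = $8,013,110.30 − $3,056,800 = $4,956,310.30. Interest = $544,104.00.
DOL = $8,013,110.30 ÷ $4,956,310.30 = 1.6167; DFL = $4,956,310.30 ÷ $4,412,206.30 = 1.1233.
Combined leverage = 1.6167 × 1.1233 = 1.8160.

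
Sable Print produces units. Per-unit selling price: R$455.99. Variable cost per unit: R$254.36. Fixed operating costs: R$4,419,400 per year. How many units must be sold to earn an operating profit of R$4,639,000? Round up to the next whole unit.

44,926 units

Unit CM = price − variable cost = R$455.99 − R$254.36 = R$201.63.
Required volume = (fixed costs + target profit) ÷ CM = (R$4,419,400 + R$4,639,000) ÷ R$201.63 = 44,925.85, so 44,926 units.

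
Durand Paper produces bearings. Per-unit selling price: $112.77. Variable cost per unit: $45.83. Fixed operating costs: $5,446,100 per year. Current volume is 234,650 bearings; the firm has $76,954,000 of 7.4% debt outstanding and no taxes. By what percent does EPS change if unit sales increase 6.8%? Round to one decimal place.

+23.4%

Total contribution margin = 234,650 × $66.94 = $15,707,471.00.
EBIT = $15,707,471.00 − $5,446,100 = $10,261,371.00.
After interest of $5,694,596.00, pre-tax earnings = $4,566,775.00.
Degree of combined leverage = contribution ÷ (EBIT − I) = $15,707,471.00 ÷ $4,566,775.00 = 3.4395.
EPS therefore changes by 3.4395 × (+6.8%) = +23.4%.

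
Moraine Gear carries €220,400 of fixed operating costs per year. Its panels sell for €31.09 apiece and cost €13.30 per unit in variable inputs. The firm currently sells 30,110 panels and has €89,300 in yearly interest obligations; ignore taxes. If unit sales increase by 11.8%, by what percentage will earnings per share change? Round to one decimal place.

+28.0%

Contribution at this volume is 30,110 × €17.79 = €535,656.90.
Subtracting fixed costs: EBIT = €535,656.90 − €220,400 = €315,256.90.
After interest of €89,300.00, pre-tax earnings = €225,956.90.
Degree of combined leverage = contribution ÷ (EBIT − I) = €535,656.90 ÷ €225,956.90 = 2.3706.
%ΔEPS = DCL × %ΔSales = 2.3706 × +11.8% = +28.0%.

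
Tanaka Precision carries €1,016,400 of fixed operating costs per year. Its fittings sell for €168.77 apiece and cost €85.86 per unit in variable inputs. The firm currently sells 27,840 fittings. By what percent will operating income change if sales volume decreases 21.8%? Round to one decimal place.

Contribution at this volume is 27,840 × €82.91 = €2,308,214.40.
Subtracting fixed costs: EBIT = €2,308,214.40 − €1,016,400 = €1,291,814.40.
So DOL = total CM / EBIT = €2,308,214.40 / €1,291,814.40 = 1.7868.
So EBIT moves 1.7868 × (-21.8%) = -39.0%.

-39.0%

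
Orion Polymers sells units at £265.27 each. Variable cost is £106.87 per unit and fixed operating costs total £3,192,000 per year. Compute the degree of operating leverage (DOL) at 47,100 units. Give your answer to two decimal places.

1.75

Contribution at this volume is 47,100 × £158.40 = £7,460,640.00.
Operating income = contribution − fixed costs = £7,460,640.00 − £3,192,000 = £4,268,640.00.
Degree of operating leverage = £7,460,640.00 / £4,268,640.00 = 1.7478.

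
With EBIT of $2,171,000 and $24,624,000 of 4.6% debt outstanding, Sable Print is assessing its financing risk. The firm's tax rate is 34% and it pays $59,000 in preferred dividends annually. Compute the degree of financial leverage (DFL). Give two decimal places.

2.29

Interest = $1,132,704.00.
Preferred dividends grossed up pre-tax: $59,000 / (1 − 0.34) = $89,393.94.
DFL = EBIT ÷ [EBIT − I − D_p/(1−t)] = $2,171,000 ÷ [$2,171,000 − $1,132,704.00 − $89,393.94] = $2,171,000 ÷ $948,902.06 = 2.2879.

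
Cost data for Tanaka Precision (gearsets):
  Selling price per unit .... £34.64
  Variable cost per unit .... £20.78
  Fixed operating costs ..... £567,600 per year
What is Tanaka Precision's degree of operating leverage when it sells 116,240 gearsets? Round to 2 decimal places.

Contribution at this volume is 116,240 × £13.86 = £1,611,086.40.
Subtracting fixed costs: EBIT = £1,611,086.40 − £567,600 = £1,043,486.40.
DOL = contribution ÷ EBIT = £1,611,086.40 ÷ £1,043,486.40 = 1.5439.

1.54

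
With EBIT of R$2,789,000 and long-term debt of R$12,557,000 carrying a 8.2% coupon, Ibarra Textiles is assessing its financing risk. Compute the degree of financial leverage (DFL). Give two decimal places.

Interest = R$1,029,674.00.
DFL = EBIT ÷ (EBIT − I) = R$2,789,000 ÷ (R$2,789,000 − R$1,029,674.00) = R$2,789,000 ÷ R$1,759,326.00 = 1.5853.

1.59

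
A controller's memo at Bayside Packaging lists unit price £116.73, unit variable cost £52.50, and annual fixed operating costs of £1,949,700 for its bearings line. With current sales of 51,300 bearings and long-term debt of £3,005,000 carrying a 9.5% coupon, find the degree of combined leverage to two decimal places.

3.11

Contribution at this volume is 51,300 × £64.23 = £3,294,999.00.
EBIT = £3,294,999.00 − £1,949,700 = £1,345,299.00. Interest = £285,475.00, so EBIT − I = £1,059,824.00.
Degree of total leverage = total CM / (EBIT − interest) = £3,294,999.00 / £1,059,824.00 = 3.1090.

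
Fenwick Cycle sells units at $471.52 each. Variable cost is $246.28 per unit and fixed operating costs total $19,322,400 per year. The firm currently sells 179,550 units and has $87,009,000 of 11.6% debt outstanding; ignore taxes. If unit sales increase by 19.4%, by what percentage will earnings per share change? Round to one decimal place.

Contribution at this volume is 179,550 × $225.24 = $40,441,842.00.
Subtracting fixed costs: EBIT = $40,441,842.00 − $19,322,400 = $21,119,442.00.
After interest of $10,093,044.00, pre-tax earnings = $11,026,398.00.
Degree of combined leverage = contribution ÷ (EBIT − I) = $40,441,842.00 ÷ $11,026,398.00 = 3.6677.
EPS therefore changes by 3.6677 × (+19.4%) = +71.2%.

+71.2%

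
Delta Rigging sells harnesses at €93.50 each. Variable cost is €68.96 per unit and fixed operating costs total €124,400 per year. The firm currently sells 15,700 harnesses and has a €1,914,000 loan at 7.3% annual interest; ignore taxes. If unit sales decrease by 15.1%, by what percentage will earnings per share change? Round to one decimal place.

-48.0%

Contribution at this volume is 15,700 × €24.54 = €385,278.00.
EBIT = €385,278.00 − €124,400 = €260,878.00.
Interest = €139,722.00, so EBIT − I = €121,156.00.
DCL = total CM / (EBIT − I) = €385,278.00 / €121,156.00 = 3.1800.
%ΔEPS = DCL × %ΔSales = 3.1800 × -15.1% = -48.0%.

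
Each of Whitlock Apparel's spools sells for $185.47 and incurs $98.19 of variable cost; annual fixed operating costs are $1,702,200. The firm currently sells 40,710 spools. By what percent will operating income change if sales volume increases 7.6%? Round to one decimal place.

+14.6%

Total contribution margin = 40,710 × $87.28 = $3,553,168.80.
Operating income = contribution − fixed costs = $3,553,168.80 − $1,702,200 = $1,850,968.80.
Degree of operating leverage = $3,553,168.80 / $1,850,968.80 = 1.9196.
%ΔEBIT = DOL × %ΔSales = 1.9196 × +7.6% = +14.6%.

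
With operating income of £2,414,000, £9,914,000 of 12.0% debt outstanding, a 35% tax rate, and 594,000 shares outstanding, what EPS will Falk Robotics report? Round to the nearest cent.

Pre-tax income = £2,414,000 − £1,189,680.00 = £1,224,320.00.
After tax at 35%: net income = £1,224,320.00 × 0.65 = £795,808.00.
Per share: £795,808.00 / 594,000 shares = £1.34.

£1.34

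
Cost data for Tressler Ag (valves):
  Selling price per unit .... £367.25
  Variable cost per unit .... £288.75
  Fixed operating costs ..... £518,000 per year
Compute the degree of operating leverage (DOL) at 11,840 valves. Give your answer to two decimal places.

At 11,840 units, contribution = 11,840 × £78.50 = £929,440.00.
Subtracting fixed costs: EBIT = £929,440.00 − £518,000 = £411,440.00.
DOL = contribution ÷ EBIT = £929,440.00 ÷ £411,440.00 = 2.2590.

2.26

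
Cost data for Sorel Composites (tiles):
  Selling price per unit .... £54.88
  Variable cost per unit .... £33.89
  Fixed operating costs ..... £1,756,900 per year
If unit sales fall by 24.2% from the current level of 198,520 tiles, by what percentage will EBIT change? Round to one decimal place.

Total contribution margin = 198,520 × £20.99 = £4,166,934.80.
EBIT = £4,166,934.80 − £1,756,900 = £2,410,034.80.
So DOL = total CM / EBIT = £4,166,934.80 / £2,410,034.80 = 1.7290.
%ΔEBIT = DOL × %ΔSales = 1.7290 × -24.2% = -41.8%.

-41.8%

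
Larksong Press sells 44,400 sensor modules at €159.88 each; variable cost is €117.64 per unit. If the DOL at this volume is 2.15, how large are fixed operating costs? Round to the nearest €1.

€1,003,151

At 44,400 units, contribution = 44,400 × €42.24 = €1,875,456.00.
Since DOL = CM ÷ EBIT, EBIT = €1,875,456.00 ÷ 2.15 = €872,305.12.
Fixed costs = CM − EBIT = €1,875,456.00 − €872,305.12 = €1,003,151.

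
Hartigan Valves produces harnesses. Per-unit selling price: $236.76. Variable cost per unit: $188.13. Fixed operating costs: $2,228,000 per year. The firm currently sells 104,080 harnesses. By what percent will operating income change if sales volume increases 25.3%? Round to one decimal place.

Contribution at this volume is 104,080 × $48.63 = $5,061,410.40.
Subtracting fixed costs: EBIT = $5,061,410.40 − $2,228,000 = $2,833,410.40.
Degree of operating leverage = $5,061,410.40 / $2,833,410.40 = 1.7863.
Operating income changes by 1.7863 × +25.3% = +45.2%.

+45.2%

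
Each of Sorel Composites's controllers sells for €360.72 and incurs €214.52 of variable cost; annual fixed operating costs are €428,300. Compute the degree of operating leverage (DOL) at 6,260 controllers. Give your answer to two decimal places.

1.88

Contribution at this volume is 6,260 × €146.20 = €915,212.00.
Operating income = contribution − fixed costs = €915,212.00 − €428,300 = €486,912.00.
Degree of operating leverage = €915,212.00 / €486,912.00 = 1.8796.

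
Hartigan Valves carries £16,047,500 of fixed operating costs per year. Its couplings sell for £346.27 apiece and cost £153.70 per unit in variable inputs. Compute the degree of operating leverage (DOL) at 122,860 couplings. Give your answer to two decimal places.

At 122,860 units, contribution = 122,860 × £192.57 = £23,659,150.20.
Operating income = contribution − fixed costs = £23,659,150.20 − £16,047,500 = £7,611,650.20.
Degree of operating leverage = £23,659,150.20 / £7,611,650.20 = 3.1083.

3.11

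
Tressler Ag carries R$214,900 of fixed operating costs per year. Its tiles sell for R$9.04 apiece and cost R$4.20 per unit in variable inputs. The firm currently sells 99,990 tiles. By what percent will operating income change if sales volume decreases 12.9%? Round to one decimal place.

-23.2%

At 99,990 units, contribution = 99,990 × R$4.84 = R$483,951.60.
Operating income = contribution − fixed costs = R$483,951.60 − R$214,900 = R$269,051.60.
DOL = contribution ÷ EBIT = R$483,951.60 ÷ R$269,051.60 = 1.7987.
%ΔEBIT = DOL × %ΔSales = 1.7987 × -12.9% = -23.2%.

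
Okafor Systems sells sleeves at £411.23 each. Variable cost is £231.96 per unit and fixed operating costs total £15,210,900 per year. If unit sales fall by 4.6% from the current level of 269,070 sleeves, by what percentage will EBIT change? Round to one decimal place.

Contribution at this volume is 269,070 × £179.27 = £48,236,178.90.
EBIT = £48,236,178.90 − £15,210,900 = £33,025,278.90.
So DOL = total CM / EBIT = £48,236,178.90 / £33,025,278.90 = 1.4606.
So EBIT moves 1.4606 × (-4.6%) = -6.7%.

-6.7%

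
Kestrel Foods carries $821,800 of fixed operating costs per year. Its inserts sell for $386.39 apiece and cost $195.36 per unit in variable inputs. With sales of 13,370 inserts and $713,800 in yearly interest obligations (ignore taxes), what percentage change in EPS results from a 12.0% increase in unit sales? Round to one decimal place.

Total contribution margin = 13,370 × $191.03 = $2,554,071.10.
Operating income = contribution − fixed costs = $2,554,071.10 − $821,800 = $1,732,271.10.
Interest = $713,800.00, so EBIT − I = $1,018,471.10.
DCL = total CM / (EBIT − I) = $2,554,071.10 / $1,018,471.10 = 2.5078.
%ΔEPS = DCL × %ΔSales = 2.5078 × +12.0% = +30.1%.

+30.1%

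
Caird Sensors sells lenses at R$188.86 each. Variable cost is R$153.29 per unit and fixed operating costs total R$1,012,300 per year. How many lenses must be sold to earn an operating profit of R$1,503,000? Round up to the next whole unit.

Unit CM = price − variable cost = R$188.86 − R$153.29 = R$35.57.
Units = (FC + target) / CM = (R$1,012,300 + R$1,503,000) / R$35.57 = 70,714.08, so 70,715 lenses.

70,715 lenses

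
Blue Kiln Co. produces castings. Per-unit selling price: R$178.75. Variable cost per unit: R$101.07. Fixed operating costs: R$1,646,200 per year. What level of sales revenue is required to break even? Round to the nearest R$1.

Contribution margin per unit = R$178.75 − R$101.07 = R$77.68, a CM ratio of R$77.68 ÷ R$178.75 = 0.4346.
Break-even sales = FC ÷ CM ratio = R$1,646,200 × R$178.75 / R$77.68 = R$3,788,083.

R$3,788,083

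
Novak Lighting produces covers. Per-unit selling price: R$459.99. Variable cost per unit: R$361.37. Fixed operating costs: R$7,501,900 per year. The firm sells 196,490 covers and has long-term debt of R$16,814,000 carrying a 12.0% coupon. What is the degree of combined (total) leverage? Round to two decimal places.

1.97

Contribution at this volume is 196,490 × R$98.62 = R$19,377,843.80.
Operating income = contribution − fixed costs = R$19,377,843.80 − R$7,501,900 = R$11,875,943.80. Interest = R$2,017,680.00.
DOL = R$19,377,843.80 ÷ R$11,875,943.80 = 1.6317; DFL = R$11,875,943.80 ÷ R$9,858,263.80 = 1.2047.
Combined leverage = 1.6317 × 1.2047 = 1.9657.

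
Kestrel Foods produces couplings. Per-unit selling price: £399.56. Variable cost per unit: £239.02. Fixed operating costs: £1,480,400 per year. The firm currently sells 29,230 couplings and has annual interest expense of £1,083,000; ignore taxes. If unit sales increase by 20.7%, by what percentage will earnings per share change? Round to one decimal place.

+45.6%

At 29,230 units, contribution = 29,230 × £160.54 = £4,692,584.20.
Subtracting fixed costs: EBIT = £4,692,584.20 − £1,480,400 = £3,212,184.20.
After interest of £1,083,000.00, pre-tax earnings = £2,129,184.20.
DCL = total CM / (EBIT − I) = £4,692,584.20 / £2,129,184.20 = 2.2039.
EPS therefore changes by 2.2039 × (+20.7%) = +45.6%.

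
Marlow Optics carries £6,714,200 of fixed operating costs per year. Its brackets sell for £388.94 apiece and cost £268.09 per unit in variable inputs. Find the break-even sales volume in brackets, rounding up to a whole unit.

Unit CM = price − variable cost = £388.94 − £268.09 = £120.85.
Break-even volume = fixed costs ÷ CM per unit = £6,714,200 ÷ £120.85 = 55,558.13, so 55,559 brackets.

55,559 brackets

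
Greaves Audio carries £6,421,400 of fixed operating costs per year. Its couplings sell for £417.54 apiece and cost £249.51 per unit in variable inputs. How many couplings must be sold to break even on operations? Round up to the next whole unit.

Contribution margin per unit = £417.54 − £249.51 = £168.03.
Break-even volume = fixed costs ÷ CM per unit = £6,421,400 ÷ £168.03 = 38,215.79, so 38,216 couplings.

38,216 couplings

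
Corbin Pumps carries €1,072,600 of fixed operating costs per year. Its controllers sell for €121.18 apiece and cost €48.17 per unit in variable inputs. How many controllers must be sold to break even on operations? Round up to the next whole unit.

Unit CM = price − variable cost = €121.18 − €48.17 = €73.01.
Break-even Q = €1,072,600 / €73.01 = 14,691.14 → 14,692 controllers.

14,692 controllers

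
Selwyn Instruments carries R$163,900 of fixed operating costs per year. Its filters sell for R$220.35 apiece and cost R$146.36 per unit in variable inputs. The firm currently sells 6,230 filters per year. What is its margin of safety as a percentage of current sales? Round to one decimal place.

64.4%

Unit CM = price − variable cost = R$220.35 − R$146.36 = R$73.99. Break-even units = R$163,900 ÷ R$73.99 = 2,215.16; break-even revenue = 2,215.16 × R$220.35 = R$488,111.43.
Actual sales revenue = 6,230 × R$220.35 = R$1,372,780.50.
Margin of safety = (R$1,372,780.50 − R$488,111.43) ÷ R$1,372,780.50 = 64.4%.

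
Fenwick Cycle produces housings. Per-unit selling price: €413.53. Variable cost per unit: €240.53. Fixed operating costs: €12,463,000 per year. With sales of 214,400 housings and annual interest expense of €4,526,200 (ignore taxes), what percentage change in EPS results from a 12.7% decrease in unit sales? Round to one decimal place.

Total contribution margin = 214,400 × €173.00 = €37,091,200.00.
Operating income = contribution − fixed costs = €37,091,200.00 − €12,463,000 = €24,628,200.00.
After interest of €4,526,200.00, pre-tax earnings = €20,102,000.00.
Degree of combined leverage = contribution ÷ (EBIT − I) = €37,091,200.00 ÷ €20,102,000.00 = 1.8451.
%ΔEPS = DCL × %ΔSales = 1.8451 × -12.7% = -23.4%.

-23.4%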